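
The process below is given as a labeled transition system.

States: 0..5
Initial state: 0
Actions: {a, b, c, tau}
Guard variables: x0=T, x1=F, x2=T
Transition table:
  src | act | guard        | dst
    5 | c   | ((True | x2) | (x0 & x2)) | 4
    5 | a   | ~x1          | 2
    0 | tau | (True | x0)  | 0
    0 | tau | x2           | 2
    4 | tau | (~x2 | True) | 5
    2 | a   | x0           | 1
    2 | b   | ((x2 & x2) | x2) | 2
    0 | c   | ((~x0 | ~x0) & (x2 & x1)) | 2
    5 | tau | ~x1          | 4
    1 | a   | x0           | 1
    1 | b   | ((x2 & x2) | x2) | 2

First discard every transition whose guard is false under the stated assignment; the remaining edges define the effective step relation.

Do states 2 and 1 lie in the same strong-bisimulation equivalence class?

Bisimulation quotient by refinement:
  round 0: {{0,1,2,3,4,5}}
  round 1: {{0,4},{1,2},{3},{5}}
  round 2: {{0},{1,2},{3},{4},{5}}
5 equivalence class(es) (converged in 3)
class of 2: {1,2}; class of 1: {1,2}

Answer: BISIMILAR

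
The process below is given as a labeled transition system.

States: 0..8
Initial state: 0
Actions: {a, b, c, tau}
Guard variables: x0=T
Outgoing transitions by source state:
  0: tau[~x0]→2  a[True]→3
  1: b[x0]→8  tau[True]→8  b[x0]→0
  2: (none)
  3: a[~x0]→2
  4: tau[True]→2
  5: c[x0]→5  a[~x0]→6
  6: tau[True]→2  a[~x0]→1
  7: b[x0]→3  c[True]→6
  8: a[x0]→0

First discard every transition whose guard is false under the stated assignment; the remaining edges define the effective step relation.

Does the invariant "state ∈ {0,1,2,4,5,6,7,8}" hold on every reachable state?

Answer: INVARIANT VIOLATED at state 3

Analysis:
Inv-set: {0,1,2,4,5,6,7,8}
Reachable = {0,3}
  0: ✓
  3: outside
counterexample path to 3: a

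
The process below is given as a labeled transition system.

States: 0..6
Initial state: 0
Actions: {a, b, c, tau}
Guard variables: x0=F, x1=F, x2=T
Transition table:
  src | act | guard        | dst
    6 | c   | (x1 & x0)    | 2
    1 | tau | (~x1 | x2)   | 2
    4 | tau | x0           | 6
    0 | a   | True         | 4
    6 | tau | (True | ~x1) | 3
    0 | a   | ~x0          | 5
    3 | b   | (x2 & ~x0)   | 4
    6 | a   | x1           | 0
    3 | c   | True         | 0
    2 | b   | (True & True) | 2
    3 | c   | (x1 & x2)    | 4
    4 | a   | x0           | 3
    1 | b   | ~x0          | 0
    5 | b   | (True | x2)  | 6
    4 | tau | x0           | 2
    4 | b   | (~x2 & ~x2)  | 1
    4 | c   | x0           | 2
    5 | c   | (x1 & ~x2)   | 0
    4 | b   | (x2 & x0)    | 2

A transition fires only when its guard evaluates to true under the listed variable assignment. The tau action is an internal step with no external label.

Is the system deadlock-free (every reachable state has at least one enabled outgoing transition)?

Reachable = {0,3,4,5,6}
  0: a→4  a→5  [2 exit(s)]
  3: b→4  c→0  [2 exit(s)]
  4: ∅  [deadlock]
  5: b→6  [1 exit(s)]
  6: tau→3  [1 exit(s)]
witness 4: a

Answer: DEADLOCK at state 4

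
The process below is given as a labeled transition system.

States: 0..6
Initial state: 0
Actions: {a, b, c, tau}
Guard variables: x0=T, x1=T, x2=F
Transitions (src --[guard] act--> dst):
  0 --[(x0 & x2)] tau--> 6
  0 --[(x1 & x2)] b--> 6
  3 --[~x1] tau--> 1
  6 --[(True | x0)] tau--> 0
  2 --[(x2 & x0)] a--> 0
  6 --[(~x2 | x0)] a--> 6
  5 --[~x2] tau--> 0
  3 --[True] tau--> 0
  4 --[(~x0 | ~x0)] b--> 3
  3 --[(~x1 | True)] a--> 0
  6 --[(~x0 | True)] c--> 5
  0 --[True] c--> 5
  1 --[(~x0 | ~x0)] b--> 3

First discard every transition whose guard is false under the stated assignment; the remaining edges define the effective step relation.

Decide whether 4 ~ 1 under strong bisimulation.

Refine partition for ~:
  round 0: {{0,1,2,3,4,5,6}}
  round 1: {{0},{1,2,4},{3},{5},{6}}
5 equivalence class(es) (converged in 2)
4∈{1,2,4}, 1∈{1,2,4}

Answer: BISIMILAR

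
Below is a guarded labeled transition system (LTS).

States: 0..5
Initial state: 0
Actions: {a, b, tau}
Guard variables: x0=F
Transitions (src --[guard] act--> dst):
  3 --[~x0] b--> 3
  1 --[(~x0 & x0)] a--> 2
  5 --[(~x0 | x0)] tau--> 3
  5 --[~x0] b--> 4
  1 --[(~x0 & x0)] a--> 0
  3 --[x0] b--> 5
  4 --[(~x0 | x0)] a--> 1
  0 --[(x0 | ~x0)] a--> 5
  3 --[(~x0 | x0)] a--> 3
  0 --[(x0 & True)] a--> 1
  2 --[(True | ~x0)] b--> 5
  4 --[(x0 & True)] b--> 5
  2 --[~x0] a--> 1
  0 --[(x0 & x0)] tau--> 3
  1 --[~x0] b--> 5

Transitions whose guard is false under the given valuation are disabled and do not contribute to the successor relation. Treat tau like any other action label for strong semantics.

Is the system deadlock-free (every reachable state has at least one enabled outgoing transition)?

Answer: DEADLOCK-FREE

Working:
R = {0,1,3,4,5}
  0: a→5  [deg 1]
  1: b→5  [deg 1]
  3: a→3  b→3  [deg 2]
  4: a→1  [deg 1]
  5: b→4  tau→3  [deg 2]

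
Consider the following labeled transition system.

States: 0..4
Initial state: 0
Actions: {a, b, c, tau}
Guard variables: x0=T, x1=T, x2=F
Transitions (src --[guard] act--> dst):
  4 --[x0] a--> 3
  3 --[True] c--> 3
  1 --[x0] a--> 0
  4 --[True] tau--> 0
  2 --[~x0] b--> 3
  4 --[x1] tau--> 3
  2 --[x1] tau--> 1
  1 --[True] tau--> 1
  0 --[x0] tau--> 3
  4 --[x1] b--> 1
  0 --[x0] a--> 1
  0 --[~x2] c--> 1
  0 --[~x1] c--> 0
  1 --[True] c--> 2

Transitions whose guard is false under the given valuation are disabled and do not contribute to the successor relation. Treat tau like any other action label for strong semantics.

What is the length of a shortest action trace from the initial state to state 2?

Answer: 2

Trace:
BFS to 2:
  Layer 0: {0}
  Layer 1: {1,3}
  Layer 2: {2}
depth(2)=2, e.g. a·c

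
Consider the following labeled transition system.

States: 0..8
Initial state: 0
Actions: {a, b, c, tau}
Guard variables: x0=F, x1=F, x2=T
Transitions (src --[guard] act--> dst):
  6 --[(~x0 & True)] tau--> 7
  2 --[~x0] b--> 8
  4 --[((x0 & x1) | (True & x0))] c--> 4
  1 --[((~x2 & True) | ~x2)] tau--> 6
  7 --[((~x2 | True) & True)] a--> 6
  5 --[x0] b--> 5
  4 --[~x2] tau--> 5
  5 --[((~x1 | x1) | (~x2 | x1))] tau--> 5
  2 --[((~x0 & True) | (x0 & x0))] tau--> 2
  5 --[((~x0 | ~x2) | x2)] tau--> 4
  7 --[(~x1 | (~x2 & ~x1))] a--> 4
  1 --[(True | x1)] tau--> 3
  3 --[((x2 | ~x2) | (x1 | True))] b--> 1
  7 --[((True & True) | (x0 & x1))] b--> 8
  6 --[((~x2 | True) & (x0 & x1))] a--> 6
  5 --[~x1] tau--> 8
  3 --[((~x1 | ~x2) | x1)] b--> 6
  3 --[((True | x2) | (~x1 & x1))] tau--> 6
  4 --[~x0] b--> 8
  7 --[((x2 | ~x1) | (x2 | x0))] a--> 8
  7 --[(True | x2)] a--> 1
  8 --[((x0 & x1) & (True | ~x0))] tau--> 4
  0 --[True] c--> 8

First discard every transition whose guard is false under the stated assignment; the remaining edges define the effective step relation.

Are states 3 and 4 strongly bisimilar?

Answer: NOT BISIMILAR

Working:
Compute ~ classes (split until stable):
  P[0] = {{0,1,2,3,4,5,6,7,8}}
  P[1] = {{0},{1,5,6},{2,3},{4},{7},{8}}
  P[2] = {{0},{1},{2},{3},{4},{5},{6},{7},{8}}
Fixed point at round 3; 9 class(es).
class of 3: {3}; class of 4: {4}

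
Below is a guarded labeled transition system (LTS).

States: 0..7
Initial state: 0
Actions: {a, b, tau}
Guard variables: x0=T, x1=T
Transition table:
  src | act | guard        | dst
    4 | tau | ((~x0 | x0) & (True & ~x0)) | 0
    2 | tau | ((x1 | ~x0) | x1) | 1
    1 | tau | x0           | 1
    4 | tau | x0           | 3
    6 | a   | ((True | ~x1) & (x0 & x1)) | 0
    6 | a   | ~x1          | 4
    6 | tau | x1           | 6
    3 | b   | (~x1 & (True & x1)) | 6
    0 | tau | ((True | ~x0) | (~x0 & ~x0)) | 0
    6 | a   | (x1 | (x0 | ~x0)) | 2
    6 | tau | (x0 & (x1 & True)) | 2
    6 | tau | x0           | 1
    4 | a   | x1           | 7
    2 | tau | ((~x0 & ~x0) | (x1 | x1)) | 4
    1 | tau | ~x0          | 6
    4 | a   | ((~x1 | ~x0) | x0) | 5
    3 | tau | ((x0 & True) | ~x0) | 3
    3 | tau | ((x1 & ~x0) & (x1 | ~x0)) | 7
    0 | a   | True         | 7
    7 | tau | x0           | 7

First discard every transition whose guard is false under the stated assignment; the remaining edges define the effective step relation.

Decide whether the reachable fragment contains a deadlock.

Reach set: {0,7}
  0: a→7  tau→0  [deg 2]
  7: tau→7  [deg 1]

Answer: DEADLOCK-FREE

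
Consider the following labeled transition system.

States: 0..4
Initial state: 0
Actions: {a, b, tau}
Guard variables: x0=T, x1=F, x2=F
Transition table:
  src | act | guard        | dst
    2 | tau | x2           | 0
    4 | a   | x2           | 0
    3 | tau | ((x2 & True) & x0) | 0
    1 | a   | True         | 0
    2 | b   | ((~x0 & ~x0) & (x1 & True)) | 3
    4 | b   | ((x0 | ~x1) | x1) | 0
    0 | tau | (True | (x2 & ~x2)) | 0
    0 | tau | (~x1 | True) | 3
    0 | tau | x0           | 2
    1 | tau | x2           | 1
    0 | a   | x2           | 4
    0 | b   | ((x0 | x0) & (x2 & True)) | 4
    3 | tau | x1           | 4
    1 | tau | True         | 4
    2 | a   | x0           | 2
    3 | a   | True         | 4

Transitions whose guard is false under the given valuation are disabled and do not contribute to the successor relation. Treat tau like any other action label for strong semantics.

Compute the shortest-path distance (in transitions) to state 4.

BFS to 4:
  depth 0: {0}
  depth 1: {2,3}
  depth 2: {4}
4 enters at depth 2; path tau·a

Answer: 2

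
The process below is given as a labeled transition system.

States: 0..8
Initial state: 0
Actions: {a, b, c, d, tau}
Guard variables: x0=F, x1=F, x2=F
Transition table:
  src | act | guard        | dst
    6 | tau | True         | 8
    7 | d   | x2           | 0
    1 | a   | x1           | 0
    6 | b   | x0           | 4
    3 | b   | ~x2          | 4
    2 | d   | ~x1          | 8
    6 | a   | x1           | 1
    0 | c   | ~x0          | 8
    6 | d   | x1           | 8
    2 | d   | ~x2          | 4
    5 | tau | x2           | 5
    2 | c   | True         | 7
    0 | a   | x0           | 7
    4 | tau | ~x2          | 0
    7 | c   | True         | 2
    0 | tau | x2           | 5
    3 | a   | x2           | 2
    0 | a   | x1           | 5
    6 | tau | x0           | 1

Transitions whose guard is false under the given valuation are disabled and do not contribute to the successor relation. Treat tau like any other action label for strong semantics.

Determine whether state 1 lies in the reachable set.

After dropping false guards: 8 live edges.
depth 0: {0}
depth 1: {8}  total {0,8}
R = {0,8}

Answer: UNREACHABLE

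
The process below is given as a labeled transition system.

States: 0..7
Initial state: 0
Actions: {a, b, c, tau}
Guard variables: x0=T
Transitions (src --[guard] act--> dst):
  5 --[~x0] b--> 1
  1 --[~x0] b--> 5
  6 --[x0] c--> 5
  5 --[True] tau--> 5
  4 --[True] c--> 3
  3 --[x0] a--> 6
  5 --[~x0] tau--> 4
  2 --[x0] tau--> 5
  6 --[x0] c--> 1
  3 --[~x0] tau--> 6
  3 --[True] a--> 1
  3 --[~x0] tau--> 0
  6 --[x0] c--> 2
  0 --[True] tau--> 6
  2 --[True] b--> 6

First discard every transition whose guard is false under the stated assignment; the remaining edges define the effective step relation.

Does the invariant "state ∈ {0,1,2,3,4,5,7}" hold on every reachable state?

Safe = {0,1,2,3,4,5,7}
Reachable = {0,1,2,5,6}
  0: safe
  1: safe
  2: safe
  5: safe
  6: ✗ unsafe
reach 6 via tau — violates

Answer: INVARIANT VIOLATED at state 6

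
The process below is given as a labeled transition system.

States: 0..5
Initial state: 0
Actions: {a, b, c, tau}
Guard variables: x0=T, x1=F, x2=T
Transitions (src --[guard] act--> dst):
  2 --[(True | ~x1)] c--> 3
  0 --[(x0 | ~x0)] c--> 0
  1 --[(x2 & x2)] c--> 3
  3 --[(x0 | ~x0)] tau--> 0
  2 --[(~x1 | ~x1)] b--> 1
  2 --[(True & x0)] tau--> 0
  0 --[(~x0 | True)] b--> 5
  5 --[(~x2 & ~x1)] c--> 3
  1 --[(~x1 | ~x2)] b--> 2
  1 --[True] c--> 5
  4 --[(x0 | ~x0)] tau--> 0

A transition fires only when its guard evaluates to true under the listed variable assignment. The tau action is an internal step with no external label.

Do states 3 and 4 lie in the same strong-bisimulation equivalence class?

Bisimulation quotient by refinement:
  π0 = {{0,1,2,3,4,5}}
  π1 = {{0,1},{2},{3,4},{5}}
  π2 = {{0},{1},{2},{3,4},{5}}
stable after 3 split(s): 5 block(s)
3∈{3,4}, 4∈{3,4}

Answer: BISIMILAR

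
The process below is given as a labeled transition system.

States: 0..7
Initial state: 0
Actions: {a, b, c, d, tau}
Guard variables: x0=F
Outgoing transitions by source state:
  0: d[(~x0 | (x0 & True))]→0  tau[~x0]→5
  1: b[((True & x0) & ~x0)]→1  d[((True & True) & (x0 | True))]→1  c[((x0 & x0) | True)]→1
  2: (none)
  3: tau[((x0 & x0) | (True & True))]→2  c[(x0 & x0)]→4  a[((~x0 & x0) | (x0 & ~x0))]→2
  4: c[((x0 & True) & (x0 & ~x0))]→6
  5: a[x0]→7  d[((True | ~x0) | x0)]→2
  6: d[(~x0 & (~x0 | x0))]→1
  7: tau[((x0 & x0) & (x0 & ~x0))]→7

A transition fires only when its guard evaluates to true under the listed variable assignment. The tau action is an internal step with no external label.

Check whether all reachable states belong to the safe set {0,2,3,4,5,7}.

Answer: INVARIANT HOLDS

Trace:
Allowed set {0,2,3,4,5,7}
Reach set: {0,2,5}
  0: safe
  2: safe
  5: safe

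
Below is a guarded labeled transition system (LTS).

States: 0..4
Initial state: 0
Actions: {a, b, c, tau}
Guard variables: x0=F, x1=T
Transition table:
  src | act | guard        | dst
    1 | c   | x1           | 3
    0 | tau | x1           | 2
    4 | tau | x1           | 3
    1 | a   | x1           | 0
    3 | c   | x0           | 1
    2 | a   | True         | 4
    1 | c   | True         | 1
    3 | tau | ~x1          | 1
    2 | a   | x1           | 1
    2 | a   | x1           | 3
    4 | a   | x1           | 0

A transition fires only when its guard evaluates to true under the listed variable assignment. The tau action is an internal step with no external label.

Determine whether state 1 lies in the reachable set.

Answer: REACHABLE

Working:
After dropping false guards: 9 live edges.
Layer 0: {0}
Layer 1: {2}  total {0,2}
Layer 2: {1,3,4}  total {0,1,2,3,4}
Reach set: {0,1,2,3,4}
witness 1: tau·a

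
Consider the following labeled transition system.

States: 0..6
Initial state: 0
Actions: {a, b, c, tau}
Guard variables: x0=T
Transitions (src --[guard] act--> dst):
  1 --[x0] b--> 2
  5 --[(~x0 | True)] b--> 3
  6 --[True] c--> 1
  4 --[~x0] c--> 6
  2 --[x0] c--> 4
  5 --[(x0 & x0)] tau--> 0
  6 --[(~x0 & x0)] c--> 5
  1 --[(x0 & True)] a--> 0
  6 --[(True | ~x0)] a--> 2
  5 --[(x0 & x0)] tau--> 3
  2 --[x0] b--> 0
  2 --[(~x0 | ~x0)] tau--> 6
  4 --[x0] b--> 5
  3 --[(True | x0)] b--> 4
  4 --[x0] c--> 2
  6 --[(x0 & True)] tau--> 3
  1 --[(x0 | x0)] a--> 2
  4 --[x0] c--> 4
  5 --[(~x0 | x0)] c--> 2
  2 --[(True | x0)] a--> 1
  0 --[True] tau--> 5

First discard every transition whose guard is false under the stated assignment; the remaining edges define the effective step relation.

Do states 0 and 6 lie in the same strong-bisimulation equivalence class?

Refine partition for ~:
  π0 = {{0,1,2,3,4,5,6}}
  π1 = {{0},{1},{2},{3},{4},{5},{6}}
Fixed point at round 2; 7 class(es).
0∈{0}, 6∈{6}

Answer: NOT BISIMILAR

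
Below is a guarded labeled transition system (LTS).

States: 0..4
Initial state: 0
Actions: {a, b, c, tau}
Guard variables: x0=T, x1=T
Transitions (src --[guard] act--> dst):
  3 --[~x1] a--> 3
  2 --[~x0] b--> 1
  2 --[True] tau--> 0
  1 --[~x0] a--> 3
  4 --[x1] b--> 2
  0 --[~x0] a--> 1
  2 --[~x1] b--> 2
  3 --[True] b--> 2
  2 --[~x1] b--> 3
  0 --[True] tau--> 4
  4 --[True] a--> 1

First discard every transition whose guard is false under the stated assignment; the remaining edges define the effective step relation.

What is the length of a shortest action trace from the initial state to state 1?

BFS to 1:
  depth 0: {0}
  depth 1: {4}
  depth 2: {1,2}
depth(1)=2, e.g. tau·a

Answer: 2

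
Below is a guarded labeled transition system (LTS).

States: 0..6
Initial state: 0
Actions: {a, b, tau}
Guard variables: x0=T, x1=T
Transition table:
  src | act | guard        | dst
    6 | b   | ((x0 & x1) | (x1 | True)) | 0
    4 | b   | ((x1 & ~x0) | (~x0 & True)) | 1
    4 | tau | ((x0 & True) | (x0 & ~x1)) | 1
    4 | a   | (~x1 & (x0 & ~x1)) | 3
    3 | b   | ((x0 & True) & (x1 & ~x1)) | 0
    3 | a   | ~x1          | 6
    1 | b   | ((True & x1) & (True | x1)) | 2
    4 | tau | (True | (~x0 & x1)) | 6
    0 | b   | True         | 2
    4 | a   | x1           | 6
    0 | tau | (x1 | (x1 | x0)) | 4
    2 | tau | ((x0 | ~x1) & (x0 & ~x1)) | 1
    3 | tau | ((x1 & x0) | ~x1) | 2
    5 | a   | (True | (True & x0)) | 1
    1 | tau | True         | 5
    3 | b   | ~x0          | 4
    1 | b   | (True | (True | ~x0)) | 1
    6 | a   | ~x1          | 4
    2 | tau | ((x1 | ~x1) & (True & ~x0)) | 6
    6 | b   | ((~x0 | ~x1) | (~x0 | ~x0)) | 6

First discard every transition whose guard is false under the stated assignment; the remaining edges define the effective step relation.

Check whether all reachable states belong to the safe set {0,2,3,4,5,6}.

Answer: INVARIANT VIOLATED at state 1

Working:
Allowed set {0,2,3,4,5,6}
Reach set: {0,1,2,4,5,6}
  0: ok
  1: ✗ unsafe
  2: ok
  4: ok
  5: ok
  6: ok
counterexample path to 1: tau·tau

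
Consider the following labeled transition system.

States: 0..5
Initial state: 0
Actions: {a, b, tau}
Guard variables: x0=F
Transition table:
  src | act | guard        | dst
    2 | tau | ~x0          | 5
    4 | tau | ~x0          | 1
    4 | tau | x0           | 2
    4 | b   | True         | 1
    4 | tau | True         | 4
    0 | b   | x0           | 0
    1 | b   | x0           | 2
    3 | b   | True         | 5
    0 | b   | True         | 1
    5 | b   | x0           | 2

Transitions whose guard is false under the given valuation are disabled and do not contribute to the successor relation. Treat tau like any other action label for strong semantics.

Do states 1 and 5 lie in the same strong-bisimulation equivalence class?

Refine partition for ~:
  round 0: {{0,1,2,3,4,5}}
  round 1: {{0,3},{1,5},{2},{4}}
4 equivalence class(es) (converged in 2)
[1]={1,5}  [5]={1,5}

Answer: BISIMILAR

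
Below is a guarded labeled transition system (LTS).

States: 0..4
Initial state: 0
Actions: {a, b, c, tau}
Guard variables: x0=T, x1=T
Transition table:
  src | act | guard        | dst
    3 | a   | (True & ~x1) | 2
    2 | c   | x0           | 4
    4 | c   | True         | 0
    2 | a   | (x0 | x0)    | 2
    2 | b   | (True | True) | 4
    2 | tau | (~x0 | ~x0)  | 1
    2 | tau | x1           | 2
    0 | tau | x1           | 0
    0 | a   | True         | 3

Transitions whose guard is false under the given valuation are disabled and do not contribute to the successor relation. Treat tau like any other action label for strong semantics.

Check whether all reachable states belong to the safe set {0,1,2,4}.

Inv-set: {0,1,2,4}
R = {0,3}
  0: ✓
  3: ✗ unsafe
counterexample path to 3: a

Answer: INVARIANT VIOLATED at state 3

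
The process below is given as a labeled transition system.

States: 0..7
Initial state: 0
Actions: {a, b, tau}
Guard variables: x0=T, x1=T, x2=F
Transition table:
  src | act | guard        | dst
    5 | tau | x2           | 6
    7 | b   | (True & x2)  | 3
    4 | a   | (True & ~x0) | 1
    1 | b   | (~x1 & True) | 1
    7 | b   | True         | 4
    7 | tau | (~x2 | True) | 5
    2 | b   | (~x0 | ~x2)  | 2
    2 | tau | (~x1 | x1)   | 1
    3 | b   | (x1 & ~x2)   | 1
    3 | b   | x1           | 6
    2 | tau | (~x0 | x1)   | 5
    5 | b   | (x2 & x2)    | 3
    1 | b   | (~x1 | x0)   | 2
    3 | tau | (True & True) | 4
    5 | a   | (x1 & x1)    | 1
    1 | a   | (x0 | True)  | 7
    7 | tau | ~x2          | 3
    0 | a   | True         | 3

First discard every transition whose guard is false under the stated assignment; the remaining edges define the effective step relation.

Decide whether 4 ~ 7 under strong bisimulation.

Compute ~ classes (split until stable):
  π0 = {{0,1,2,3,4,5,6,7}}
  π1 = {{0,5},{1},{2,3,7},{4,6}}
  π2 = {{0},{1},{2},{3},{4,6},{5},{7}}
stable after 3 split(s): 7 block(s)
class of 4: {4,6}; class of 7: {7}

Answer: NOT BISIMILAR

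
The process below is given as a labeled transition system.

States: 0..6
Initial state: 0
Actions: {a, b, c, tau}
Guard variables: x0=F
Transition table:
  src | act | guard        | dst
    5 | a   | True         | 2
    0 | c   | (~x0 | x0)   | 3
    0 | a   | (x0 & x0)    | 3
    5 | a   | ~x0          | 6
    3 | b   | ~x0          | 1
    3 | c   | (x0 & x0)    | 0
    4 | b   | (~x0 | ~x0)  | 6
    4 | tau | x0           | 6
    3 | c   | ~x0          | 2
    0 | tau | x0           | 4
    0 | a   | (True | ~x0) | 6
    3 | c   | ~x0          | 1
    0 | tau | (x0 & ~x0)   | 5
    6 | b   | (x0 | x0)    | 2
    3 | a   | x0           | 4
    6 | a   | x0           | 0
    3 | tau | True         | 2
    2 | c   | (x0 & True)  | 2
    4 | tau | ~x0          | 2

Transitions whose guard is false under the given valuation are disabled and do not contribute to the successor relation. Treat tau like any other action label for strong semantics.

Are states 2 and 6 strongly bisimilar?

Answer: BISIMILAR

Analysis:
Compute ~ classes (split until stable):
  round 0: {{0,1,2,3,4,5,6}}
  round 1: {{0},{1,2,6},{3},{4},{5}}
Fixed point at round 2; 5 class(es).
[2]={1,2,6}  [6]={1,2,6}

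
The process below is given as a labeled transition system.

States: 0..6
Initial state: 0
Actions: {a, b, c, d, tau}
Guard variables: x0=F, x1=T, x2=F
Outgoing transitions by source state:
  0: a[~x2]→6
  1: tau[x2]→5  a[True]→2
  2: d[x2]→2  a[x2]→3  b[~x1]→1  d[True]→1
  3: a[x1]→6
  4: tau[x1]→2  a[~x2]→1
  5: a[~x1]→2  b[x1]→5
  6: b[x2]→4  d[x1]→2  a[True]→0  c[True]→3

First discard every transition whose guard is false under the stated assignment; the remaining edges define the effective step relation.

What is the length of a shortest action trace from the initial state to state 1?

Answer: 3

Analysis:
Layered search for 1:
  depth 0: {0}
  depth 1: {6}
  depth 2: {2,3}
  depth 3: {1}
first hit 1 at d=3 via a·d·d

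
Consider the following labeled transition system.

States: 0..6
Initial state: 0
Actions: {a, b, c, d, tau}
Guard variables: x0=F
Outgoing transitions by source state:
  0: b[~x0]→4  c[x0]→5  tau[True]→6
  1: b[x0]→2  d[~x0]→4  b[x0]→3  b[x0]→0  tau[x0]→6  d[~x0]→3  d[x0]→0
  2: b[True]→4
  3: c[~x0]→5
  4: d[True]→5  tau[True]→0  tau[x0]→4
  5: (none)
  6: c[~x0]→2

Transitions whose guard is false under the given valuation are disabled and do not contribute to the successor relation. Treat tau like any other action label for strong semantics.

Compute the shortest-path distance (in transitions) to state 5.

Answer: 2

Trace:
BFS to 5:
  L0 = {0}
  L1 = {4,6}
  L2 = {2,5}
5 enters at depth 2; path b·d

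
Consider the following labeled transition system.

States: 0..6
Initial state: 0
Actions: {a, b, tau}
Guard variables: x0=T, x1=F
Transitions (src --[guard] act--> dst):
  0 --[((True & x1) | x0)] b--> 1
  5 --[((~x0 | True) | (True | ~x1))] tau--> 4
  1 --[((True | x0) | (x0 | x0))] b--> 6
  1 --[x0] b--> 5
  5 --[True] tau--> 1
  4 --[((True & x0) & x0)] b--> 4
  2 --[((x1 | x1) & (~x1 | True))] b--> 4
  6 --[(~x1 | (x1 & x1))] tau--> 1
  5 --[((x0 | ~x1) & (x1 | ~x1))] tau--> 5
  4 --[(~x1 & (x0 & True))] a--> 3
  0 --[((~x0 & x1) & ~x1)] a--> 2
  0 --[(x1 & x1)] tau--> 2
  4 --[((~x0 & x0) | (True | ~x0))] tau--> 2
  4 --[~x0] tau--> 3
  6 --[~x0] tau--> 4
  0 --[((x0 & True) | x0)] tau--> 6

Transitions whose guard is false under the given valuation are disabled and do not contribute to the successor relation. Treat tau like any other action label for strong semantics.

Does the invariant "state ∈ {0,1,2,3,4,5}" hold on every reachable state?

Answer: INVARIANT VIOLATED at state 6

Analysis:
Inv-set: {0,1,2,3,4,5}
Reachable = {0,1,2,3,4,5,6}
  0: safe
  1: safe
  2: safe
  3: safe
  4: safe
  5: safe
  6: ✗ unsafe
counterexample path to 6: tau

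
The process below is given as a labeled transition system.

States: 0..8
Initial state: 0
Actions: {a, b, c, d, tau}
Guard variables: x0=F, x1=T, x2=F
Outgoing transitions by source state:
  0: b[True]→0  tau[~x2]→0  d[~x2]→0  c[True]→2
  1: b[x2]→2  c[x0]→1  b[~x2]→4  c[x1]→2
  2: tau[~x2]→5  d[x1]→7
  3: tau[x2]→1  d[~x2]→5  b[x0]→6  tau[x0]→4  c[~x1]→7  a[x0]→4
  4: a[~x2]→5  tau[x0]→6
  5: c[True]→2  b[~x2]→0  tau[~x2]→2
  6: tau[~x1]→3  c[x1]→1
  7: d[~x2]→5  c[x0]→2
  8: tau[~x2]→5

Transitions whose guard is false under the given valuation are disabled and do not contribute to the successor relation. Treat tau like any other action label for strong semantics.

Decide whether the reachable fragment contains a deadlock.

Answer: DEADLOCK-FREE

Trace:
Reachable = {0,2,5,7}
  0: b→0  c→2  d→0  tau→0  [4 exit(s)]
  2: d→7  tau→5  [2 exit(s)]
  5: b→0  c→2  tau→2  [3 exit(s)]
  7: d→5  [1 exit(s)]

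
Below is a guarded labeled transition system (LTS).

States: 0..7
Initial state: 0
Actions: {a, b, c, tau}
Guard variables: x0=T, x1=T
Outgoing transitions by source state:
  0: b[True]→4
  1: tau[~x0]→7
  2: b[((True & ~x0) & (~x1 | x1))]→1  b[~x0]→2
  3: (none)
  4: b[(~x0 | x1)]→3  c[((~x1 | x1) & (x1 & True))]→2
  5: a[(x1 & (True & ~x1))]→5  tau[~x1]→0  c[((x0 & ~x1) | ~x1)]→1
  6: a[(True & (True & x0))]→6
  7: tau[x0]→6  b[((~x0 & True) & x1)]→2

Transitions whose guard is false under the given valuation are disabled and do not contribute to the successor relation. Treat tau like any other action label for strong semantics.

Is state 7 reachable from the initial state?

Answer: UNREACHABLE

Trace:
Guard filter leaves 5 enabled edge(s).
depth 0: {0}
depth 1: {4}  now seen {0,4}
depth 2: {2,3}  now seen {0,2,3,4}
Reach set: {0,2,3,4}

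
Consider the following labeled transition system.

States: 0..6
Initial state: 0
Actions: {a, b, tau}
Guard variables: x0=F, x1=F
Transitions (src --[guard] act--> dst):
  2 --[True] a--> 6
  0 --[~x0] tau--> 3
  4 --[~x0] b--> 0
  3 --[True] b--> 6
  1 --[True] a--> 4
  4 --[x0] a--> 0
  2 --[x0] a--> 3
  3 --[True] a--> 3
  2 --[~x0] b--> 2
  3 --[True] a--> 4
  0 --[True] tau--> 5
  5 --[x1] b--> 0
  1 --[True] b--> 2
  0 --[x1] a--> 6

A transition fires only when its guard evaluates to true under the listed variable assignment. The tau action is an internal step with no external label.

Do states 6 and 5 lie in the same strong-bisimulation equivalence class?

Compute ~ classes (split until stable):
  P[0] = {{0,1,2,3,4,5,6}}
  P[1] = {{0},{1,2,3},{4},{5,6}}
  P[2] = {{0},{1},{2},{3},{4},{5,6}}
6 equivalence class(es) (converged in 3)
6∈{5,6}, 5∈{5,6}

Answer: BISIMILAR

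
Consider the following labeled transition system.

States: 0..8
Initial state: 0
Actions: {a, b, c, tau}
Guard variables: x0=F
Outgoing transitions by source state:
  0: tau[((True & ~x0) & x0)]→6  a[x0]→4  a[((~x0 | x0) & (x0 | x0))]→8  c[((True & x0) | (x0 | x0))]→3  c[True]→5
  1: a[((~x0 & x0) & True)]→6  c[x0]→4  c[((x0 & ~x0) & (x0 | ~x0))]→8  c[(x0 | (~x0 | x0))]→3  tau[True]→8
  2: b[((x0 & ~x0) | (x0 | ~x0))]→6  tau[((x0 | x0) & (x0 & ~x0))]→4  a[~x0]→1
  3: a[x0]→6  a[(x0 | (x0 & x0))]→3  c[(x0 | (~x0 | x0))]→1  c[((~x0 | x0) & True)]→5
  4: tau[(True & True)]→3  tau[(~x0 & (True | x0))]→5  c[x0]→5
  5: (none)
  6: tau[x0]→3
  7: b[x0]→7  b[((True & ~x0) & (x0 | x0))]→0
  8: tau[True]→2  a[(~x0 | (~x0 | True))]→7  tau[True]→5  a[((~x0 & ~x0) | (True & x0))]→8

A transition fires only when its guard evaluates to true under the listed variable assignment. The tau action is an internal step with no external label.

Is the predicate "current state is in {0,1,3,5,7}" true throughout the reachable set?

Answer: INVARIANT HOLDS

Working:
Inv-set: {0,1,3,5,7}
Reachable = {0,5}
  0: ok
  5: ok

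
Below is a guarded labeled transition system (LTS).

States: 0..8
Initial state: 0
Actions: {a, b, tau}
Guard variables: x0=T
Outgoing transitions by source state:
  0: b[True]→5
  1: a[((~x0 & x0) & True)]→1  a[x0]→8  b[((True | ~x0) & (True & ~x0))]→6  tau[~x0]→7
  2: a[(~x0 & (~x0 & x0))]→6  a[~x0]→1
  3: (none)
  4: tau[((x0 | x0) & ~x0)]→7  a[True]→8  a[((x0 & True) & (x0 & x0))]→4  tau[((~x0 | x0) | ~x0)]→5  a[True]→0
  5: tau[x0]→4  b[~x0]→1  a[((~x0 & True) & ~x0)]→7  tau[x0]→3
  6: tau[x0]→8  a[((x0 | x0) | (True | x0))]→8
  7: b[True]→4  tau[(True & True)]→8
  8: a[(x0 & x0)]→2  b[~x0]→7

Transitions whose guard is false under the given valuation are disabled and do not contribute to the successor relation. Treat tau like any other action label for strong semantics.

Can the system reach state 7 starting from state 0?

Answer: UNREACHABLE

Trace:
After dropping false guards: 13 live edges.
Layer 0: {0}
Layer 1: {5}  now seen {0,5}
Layer 2: {3,4}  now seen {0,3,4,5}
Layer 3: {8}  now seen {0,3,4,5,8}
Layer 4: {2}  now seen {0,2,3,4,5,8}
Reach set: {0,2,3,4,5,8}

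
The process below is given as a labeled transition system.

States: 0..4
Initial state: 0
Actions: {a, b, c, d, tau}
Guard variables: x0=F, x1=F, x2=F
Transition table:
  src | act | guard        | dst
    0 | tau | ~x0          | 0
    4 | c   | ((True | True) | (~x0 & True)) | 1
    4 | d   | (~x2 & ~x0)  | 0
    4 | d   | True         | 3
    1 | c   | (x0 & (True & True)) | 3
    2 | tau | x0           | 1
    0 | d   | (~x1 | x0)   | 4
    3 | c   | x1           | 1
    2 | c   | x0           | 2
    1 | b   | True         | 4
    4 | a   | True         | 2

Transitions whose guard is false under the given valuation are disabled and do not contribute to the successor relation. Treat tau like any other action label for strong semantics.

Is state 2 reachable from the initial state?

Answer: REACHABLE

Trace:
7 transition(s) survive guard evaluation.
L0 = {0}
L1 = {4}  cumulative {0,4}
L2 = {1,2,3}  cumulative {0,1,2,3,4}
Reachable = {0,1,2,3,4}
trace reaching 2: d·a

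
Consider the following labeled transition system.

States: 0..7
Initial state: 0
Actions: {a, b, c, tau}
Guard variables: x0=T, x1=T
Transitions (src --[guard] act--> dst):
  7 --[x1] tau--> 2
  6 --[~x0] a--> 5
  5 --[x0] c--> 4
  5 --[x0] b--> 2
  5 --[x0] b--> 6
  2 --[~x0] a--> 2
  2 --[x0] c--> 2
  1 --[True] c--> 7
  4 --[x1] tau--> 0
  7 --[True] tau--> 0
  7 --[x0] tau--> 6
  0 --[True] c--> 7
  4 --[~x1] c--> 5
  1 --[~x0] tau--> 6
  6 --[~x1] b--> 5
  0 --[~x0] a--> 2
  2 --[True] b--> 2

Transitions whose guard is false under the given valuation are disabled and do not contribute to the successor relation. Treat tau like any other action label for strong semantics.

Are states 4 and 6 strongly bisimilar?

Compute ~ classes (split until stable):
  round 0: {{0,1,2,3,4,5,6,7}}
  round 1: {{0,1},{2,5},{3,6},{4,7}}
  round 2: {{0,1},{2},{3,6},{4},{5},{7}}
Fixed point at round 3; 6 class(es).
[4]={4}  [6]={3,6}

Answer: NOT BISIMILAR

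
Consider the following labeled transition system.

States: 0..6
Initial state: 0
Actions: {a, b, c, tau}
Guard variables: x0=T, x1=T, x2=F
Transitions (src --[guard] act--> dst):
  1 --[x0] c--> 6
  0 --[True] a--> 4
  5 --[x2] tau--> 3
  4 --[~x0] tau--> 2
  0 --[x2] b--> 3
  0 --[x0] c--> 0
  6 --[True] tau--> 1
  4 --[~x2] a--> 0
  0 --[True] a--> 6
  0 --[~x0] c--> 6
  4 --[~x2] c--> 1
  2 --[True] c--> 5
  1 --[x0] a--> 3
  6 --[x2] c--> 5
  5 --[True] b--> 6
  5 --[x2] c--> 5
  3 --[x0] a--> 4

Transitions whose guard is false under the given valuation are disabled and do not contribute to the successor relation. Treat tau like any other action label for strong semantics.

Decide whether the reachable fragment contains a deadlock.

Reachable = {0,1,3,4,6}
  0: a→4  a→6  c→0  [deg 3]
  1: a→3  c→6  [deg 2]
  3: a→4  [deg 1]
  4: a→0  c→1  [deg 2]
  6: tau→1  [deg 1]

Answer: DEADLOCK-FREE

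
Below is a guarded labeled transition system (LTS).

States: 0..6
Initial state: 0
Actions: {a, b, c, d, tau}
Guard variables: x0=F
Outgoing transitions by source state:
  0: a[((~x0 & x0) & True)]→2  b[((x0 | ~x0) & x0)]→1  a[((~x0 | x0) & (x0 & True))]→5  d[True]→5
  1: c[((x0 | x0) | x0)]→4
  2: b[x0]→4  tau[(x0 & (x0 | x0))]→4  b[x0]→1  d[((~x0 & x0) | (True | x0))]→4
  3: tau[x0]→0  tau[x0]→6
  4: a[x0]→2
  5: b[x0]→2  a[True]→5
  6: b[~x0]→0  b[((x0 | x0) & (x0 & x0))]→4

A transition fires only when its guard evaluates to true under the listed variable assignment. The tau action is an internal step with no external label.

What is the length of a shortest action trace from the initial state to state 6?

Answer: UNREACHABLE

Analysis:
Breadth-first toward 6:
  L0 = {0}
  L1 = {5}
6 never appears.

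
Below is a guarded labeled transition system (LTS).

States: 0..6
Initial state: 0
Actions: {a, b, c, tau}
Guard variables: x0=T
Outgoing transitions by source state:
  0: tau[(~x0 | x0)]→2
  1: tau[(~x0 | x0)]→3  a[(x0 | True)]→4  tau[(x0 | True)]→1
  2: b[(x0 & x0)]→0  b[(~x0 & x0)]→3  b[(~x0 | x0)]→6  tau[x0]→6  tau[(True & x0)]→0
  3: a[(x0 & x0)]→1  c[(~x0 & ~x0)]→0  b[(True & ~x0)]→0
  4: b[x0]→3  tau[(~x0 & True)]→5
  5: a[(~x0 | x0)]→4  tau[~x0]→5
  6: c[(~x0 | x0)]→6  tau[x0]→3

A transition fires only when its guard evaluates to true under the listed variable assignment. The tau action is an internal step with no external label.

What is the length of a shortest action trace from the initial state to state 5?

Answer: UNREACHABLE

Trace:
BFS to 5:
  L0 = {0}
  L1 = {2}
  L2 = {6}
  L3 = {3}
  L4 = {1}
  L5 = {4}
5 never appears.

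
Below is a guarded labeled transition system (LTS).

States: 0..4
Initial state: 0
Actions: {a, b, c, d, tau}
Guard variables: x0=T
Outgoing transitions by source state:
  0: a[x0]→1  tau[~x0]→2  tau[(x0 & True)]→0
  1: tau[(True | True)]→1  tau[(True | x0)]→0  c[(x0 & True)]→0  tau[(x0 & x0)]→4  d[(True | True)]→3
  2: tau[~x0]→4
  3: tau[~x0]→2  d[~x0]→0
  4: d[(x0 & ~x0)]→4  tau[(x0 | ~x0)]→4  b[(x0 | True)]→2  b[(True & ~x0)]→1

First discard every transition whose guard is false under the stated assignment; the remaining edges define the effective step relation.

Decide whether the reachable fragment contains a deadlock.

R = {0,1,2,3,4}
  0: a→1  tau→0  [2 exit(s)]
  1: c→0  d→3  tau→0  tau→1  tau→4  [5 exit(s)]
  2: ∅  [no exit]
  3: ∅  [no exit]
  4: b→2  tau→4  [2 exit(s)]
trace reaching 2: a·tau·b

Answer: DEADLOCK at state 2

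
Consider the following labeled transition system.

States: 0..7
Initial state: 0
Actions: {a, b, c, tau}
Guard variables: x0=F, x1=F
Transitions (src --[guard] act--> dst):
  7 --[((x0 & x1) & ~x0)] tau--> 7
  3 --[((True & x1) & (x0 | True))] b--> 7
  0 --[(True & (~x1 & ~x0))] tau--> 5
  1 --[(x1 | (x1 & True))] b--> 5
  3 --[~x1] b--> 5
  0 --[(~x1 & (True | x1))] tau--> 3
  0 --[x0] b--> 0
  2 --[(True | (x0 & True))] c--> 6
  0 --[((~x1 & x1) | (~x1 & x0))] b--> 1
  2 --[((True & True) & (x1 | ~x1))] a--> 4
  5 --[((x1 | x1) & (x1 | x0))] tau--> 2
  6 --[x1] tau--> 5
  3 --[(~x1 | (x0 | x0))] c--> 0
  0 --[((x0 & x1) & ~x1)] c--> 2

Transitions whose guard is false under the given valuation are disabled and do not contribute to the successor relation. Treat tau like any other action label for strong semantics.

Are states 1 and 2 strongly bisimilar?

Refine partition for ~:
  P[0] = {{0,1,2,3,4,5,6,7}}
  P[1] = {{0},{1,4,5,6,7},{2},{3}}
4 equivalence class(es) (converged in 2)
class of 1: {1,4,5,6,7}; class of 2: {2}

Answer: NOT BISIMILAR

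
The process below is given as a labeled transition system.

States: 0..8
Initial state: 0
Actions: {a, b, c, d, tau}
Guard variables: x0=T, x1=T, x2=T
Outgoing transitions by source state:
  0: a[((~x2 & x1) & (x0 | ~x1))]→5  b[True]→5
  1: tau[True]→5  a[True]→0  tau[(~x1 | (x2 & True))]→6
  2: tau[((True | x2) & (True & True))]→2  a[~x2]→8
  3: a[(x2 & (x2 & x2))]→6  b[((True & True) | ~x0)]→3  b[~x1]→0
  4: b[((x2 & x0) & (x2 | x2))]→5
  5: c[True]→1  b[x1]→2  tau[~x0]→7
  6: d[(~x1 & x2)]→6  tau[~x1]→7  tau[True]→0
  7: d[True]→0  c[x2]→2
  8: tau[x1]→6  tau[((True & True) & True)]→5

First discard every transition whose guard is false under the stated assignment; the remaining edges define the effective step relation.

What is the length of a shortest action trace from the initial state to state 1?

Answer: 2

Trace:
BFS to 1:
  depth 0: {0}
  depth 1: {5}
  depth 2: {1,2}
depth(1)=2, e.g. b·c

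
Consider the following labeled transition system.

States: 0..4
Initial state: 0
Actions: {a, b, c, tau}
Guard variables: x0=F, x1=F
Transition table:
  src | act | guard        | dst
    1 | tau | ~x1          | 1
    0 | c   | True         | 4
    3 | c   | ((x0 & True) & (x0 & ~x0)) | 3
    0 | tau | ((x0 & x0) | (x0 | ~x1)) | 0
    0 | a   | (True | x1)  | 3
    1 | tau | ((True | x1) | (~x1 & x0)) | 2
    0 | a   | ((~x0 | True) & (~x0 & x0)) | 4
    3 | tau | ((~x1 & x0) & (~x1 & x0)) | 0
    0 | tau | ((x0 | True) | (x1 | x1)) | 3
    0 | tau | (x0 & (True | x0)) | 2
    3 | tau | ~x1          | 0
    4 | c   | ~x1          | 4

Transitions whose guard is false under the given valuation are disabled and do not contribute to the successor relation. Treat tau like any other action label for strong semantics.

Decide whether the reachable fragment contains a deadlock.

Answer: DEADLOCK-FREE

Working:
Reach set: {0,3,4}
  0: a→3  c→4  tau→0  tau→3  [4 out]
  3: tau→0  [1 out]
  4: c→4  [1 out]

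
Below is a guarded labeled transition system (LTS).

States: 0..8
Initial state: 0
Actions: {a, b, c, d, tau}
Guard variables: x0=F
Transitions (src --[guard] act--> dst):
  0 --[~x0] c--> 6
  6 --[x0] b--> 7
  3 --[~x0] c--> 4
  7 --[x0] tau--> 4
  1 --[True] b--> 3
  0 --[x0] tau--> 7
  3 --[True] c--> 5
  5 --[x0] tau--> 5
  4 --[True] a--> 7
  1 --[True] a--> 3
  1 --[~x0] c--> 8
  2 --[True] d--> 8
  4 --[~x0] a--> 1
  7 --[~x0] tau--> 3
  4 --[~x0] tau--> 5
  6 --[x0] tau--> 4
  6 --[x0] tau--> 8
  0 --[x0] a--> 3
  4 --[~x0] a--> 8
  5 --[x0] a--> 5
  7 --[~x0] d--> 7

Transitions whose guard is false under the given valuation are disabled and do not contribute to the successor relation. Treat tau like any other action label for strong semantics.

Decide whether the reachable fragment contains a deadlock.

Answer: DEADLOCK at state 6

Trace:
Reachable = {0,6}
  0: c→6  [1 out]
  6: ∅  [no exit]
Path to 6: c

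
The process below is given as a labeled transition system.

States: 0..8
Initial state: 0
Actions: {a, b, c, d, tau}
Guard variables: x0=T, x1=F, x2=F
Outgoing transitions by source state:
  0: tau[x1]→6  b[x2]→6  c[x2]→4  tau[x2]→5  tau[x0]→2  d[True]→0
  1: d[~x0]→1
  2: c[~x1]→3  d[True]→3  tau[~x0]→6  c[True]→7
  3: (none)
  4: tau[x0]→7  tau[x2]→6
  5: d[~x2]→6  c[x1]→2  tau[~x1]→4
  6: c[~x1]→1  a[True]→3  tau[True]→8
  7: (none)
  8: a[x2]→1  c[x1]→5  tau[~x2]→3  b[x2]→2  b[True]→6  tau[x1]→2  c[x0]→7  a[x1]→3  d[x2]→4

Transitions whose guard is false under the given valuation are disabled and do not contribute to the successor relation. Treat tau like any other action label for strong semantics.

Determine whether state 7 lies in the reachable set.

Answer: REACHABLE

Trace:
Guard filter leaves 14 enabled edge(s).
L0 = {0}
L1 = {2}  now seen {0,2}
L2 = {3,7}  now seen {0,2,3,7}
Reachable = {0,2,3,7}
witness 7: tau·c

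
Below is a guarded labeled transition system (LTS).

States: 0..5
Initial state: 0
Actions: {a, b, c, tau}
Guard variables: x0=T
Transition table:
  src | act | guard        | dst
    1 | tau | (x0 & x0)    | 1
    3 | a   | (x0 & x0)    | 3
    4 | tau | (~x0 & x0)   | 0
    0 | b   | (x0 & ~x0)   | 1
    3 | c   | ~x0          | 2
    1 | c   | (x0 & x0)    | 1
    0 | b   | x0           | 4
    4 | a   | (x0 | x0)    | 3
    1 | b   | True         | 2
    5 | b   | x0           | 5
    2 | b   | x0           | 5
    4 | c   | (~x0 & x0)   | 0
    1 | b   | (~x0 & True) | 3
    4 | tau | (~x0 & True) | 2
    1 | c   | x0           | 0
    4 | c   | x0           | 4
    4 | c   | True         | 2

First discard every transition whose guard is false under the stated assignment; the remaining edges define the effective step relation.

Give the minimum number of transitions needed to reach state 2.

Answer: 2

Analysis:
Breadth-first toward 2:
  depth 0: {0}
  depth 1: {4}
  depth 2: {2,3}
depth(2)=2, e.g. b·c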